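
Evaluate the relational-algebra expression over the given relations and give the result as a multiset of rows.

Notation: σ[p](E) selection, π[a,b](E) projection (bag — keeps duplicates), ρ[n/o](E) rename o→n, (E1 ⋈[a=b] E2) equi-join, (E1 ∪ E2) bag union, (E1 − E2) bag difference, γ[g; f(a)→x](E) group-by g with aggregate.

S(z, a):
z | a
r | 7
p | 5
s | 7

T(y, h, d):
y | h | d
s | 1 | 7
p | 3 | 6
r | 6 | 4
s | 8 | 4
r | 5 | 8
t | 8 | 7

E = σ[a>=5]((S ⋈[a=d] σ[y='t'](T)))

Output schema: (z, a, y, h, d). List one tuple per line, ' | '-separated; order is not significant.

Row counts bottom-up:
  S → 3
  T → 6
  σ[y='t'](T) → 1
  (S ⋈[a=d] σ[y='t'](T)) → 2
  σ[a>=5]((S ⋈[a=d] σ[y='t'](T))) → 2

== RESULT ==
z | a | y | h | d
r | 7 | t | 8 | 7
s | 7 | t | 8 | 7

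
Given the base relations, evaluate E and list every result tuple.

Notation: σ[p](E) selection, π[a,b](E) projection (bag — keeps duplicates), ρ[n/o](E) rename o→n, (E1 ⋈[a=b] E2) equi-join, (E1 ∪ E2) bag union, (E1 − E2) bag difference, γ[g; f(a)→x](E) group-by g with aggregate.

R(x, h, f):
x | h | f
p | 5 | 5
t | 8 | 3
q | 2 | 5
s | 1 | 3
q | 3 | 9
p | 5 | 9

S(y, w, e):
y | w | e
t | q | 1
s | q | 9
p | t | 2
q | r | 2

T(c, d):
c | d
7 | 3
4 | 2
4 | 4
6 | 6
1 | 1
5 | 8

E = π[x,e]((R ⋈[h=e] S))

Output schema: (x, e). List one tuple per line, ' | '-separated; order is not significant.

Per-node cardinality:
  R → 6
  S → 4
  (R ⋈[h=e] S) → 3
  π[x,e]((R ⋈[h=e] S)) → 3

== RESULT ==
x | e
q | 2
q | 2
s | 1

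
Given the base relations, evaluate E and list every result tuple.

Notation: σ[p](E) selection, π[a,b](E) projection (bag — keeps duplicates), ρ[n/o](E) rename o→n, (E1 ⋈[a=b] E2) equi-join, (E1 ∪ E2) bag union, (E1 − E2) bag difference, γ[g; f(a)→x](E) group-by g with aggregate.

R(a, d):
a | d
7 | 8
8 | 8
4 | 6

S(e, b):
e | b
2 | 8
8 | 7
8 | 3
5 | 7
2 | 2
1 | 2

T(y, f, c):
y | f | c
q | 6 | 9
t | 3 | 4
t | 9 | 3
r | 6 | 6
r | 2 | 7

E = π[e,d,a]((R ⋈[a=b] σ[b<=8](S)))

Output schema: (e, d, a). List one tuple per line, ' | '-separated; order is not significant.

Per-node cardinality:
  R → 3
  S → 6
  σ[b<=8](S) → 6
  (R ⋈[a=b] σ[b<=8](S)) → 3
  π[e,d,a]((R ⋈[a=b] σ[b<=8](S))) → 3

== RESULT ==
e | d | a
2 | 8 | 8
5 | 8 | 7
8 | 8 | 7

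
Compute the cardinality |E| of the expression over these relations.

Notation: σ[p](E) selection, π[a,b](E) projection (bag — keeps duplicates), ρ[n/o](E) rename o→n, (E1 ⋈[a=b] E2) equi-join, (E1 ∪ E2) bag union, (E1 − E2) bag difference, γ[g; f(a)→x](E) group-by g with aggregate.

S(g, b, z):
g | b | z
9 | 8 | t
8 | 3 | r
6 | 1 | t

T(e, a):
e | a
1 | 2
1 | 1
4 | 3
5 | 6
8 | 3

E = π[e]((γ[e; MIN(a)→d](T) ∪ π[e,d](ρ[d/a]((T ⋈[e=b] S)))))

Row counts bottom-up:
  T → 5
  γ[e; MIN(a)→d](T) → 4
  T → 5
  S → 3
  (T ⋈[e=b] S) → 3
  ρ[d/a]((T ⋈[e=b] S)) → 3
  π[e,d](ρ[d/a]((T ⋈[e=b] S))) → 3
  (γ[e; MIN(a)→d](T) ∪ π[e,d](ρ[d/a]((T ⋈[e=b] S)))) → 7
  π[e]((γ[e; MIN(a)→d](T) ∪ π[e,d](ρ[d/a]((T ⋈[e=b] S))))) → 7

|E| = 7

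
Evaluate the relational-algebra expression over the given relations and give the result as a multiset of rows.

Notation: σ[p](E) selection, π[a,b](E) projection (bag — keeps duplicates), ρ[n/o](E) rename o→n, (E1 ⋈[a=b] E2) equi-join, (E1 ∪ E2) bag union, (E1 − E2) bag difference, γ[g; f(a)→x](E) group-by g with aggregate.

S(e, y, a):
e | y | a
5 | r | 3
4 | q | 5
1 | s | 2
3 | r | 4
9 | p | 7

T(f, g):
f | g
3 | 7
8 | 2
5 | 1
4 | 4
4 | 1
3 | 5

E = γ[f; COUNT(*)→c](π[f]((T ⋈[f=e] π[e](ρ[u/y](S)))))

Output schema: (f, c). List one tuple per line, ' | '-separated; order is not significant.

Stepwise |·|:
  T → 6
  S → 5
  ρ[u/y](S) → 5
  π[e](ρ[u/y](S)) → 5
  (T ⋈[f=e] π[e](ρ[u/y](S))) → 5
  π[f]((T ⋈[f=e] π[e](ρ[u/y](S)))) → 5
  γ[f; COUNT(*)→c](π[f]((T ⋈[f=e] π[e](ρ[u/y](S))))) → 3

== RESULT ==
f | c
3 | 2
4 | 2
5 | 1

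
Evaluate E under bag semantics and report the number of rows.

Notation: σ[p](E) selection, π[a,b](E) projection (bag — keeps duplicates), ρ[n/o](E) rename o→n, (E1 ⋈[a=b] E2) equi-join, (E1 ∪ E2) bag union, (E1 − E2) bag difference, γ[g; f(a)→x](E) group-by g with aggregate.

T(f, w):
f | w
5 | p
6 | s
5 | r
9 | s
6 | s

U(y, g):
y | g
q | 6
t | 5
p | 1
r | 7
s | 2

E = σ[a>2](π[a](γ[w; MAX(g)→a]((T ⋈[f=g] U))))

Stepwise |·|:
  T → 5
  U → 5
  (T ⋈[f=g] U) → 4
  γ[w; MAX(g)→a]((T ⋈[f=g] U)) → 3
  π[a](γ[w; MAX(g)→a]((T ⋈[f=g] U))) → 3
  σ[a>2](π[a](γ[w; MAX(g)→a]((T ⋈[f=g] U)))) → 3

|E| = 3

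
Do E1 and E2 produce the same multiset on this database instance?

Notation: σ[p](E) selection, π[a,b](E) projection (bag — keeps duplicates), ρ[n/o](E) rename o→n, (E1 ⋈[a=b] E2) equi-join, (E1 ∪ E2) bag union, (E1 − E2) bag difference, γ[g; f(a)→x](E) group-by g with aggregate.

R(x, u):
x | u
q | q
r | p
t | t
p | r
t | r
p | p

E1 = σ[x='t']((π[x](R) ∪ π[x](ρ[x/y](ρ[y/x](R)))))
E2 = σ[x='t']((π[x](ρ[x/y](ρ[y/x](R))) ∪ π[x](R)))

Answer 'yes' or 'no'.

E1 subexpression sizes:
  R → 6
  π[x](R) → 6
  R → 6
  ρ[y/x](R) → 6
  ρ[x/y](ρ[y/x](R)) → 6
  π[x](ρ[x/y](ρ[y/x](R))) → 6
  (π[x](R) ∪ π[x](ρ[x/y](ρ[y/x](R)))) → 12
  σ[x='t']((π[x](R) ∪ π[x](ρ[x/y](ρ[y/x](R))))) → 4
E2 subexpression sizes:
  R → 6
  ρ[y/x](R) → 6
  ρ[x/y](ρ[y/x](R)) → 6
  π[x](ρ[x/y](ρ[y/x](R))) → 6
  R → 6
  π[x](R) → 6
  (π[x](ρ[x/y](ρ[y/x](R))) ∪ π[x](R)) → 12
  σ[x='t']((π[x](ρ[x/y](ρ[y/x](R))) ∪ π[x](R))) → 4

E1 and E2 produce the same multiset:
x
t
t
t
t

yes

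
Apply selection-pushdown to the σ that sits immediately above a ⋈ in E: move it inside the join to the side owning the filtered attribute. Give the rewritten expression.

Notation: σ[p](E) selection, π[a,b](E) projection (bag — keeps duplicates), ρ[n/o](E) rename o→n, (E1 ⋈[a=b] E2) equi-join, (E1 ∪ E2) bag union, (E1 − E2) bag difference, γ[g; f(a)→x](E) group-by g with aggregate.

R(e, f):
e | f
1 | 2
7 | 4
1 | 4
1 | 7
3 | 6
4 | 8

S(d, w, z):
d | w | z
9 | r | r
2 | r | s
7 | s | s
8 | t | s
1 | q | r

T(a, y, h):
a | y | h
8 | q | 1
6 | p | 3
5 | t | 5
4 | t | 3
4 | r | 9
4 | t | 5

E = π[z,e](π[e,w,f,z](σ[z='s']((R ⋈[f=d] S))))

σ filters on z, owned by the right side.
E' = π[z,e](π[e,w,f,z]((R ⋈[f=d] σ[z='s'](S))))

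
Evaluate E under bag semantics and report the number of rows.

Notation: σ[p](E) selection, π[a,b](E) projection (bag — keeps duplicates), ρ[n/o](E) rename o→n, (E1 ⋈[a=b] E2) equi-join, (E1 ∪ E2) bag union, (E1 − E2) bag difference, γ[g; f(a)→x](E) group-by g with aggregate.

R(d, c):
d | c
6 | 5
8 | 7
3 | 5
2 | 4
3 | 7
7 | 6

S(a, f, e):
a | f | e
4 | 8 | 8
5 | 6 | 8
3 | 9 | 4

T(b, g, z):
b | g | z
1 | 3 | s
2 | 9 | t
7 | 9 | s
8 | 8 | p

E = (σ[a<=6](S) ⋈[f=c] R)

Stepwise |·|:
  S → 3
  σ[a<=6](S) → 3
  R → 6
  (σ[a<=6](S) ⋈[f=c] R) → 1

|E| = 1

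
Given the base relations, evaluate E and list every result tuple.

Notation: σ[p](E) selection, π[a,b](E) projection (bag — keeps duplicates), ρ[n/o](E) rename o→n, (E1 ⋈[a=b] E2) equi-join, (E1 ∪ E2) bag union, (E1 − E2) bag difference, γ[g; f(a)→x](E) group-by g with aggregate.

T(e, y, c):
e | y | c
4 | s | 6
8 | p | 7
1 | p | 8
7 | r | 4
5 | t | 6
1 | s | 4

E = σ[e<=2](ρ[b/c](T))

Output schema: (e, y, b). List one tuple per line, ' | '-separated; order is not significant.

Stepwise |·|:
  T → 6
  ρ[b/c](T) → 6
  σ[e<=2](ρ[b/c](T)) → 2

== RESULT ==
e | y | b
1 | p | 8
1 | s | 4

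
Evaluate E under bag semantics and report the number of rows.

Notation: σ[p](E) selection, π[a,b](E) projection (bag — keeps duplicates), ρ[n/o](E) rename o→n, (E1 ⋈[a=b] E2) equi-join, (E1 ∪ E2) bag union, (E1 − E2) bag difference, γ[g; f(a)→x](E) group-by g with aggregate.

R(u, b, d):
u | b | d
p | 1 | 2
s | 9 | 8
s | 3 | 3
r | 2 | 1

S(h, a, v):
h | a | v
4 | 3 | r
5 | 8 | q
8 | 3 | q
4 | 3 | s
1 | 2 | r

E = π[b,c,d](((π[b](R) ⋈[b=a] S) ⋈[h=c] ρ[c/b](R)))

Subexpression sizes:
  R → 4
  π[b](R) → 4
  S → 5
  (π[b](R) ⋈[b=a] S) → 4
  R → 4
  ρ[c/b](R) → 4
  ((π[b](R) ⋈[b=a] S) ⋈[h=c] ρ[c/b](R)) → 1
  π[b,c,d](((π[b](R) ⋈[b=a] S) ⋈[h=c] ρ[c/b](R))) → 1

|E| = 1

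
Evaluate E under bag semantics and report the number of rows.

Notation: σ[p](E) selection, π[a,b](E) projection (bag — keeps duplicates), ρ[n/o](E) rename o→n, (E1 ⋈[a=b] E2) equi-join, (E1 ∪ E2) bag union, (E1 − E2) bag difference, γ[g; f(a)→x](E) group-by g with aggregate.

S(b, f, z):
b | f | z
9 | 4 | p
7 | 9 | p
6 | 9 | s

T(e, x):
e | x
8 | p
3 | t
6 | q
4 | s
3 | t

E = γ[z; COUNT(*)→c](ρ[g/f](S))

Per-node cardinality:
  S → 3
  ρ[g/f](S) → 3
  γ[z; COUNT(*)→c](ρ[g/f](S)) → 2

|E| = 2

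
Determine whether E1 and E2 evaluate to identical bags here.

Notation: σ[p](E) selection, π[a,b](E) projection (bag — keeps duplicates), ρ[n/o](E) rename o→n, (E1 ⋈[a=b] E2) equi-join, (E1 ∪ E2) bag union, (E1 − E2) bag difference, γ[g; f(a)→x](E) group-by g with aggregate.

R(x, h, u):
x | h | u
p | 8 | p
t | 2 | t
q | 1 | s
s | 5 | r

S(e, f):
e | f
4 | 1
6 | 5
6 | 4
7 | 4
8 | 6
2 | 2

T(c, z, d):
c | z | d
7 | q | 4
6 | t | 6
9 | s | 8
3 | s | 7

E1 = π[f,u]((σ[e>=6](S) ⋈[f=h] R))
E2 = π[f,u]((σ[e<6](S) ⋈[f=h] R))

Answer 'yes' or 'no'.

E1 stepwise |·|:
  S → 6
  σ[e>=6](S) → 4
  R → 4
  (σ[e>=6](S) ⋈[f=h] R) → 1
  π[f,u]((σ[e>=6](S) ⋈[f=h] R)) → 1
E2 stepwise |·|:
  S → 6
  σ[e<6](S) → 2
  R → 4
  (σ[e<6](S) ⋈[f=h] R) → 2
  π[f,u]((σ[e<6](S) ⋈[f=h] R)) → 2

E1 result:
f | u
5 | r
E2 result:
f | u
1 | s
2 | t
Witness: (5, 'r') appears 1× in E1 but 0× in E2.

no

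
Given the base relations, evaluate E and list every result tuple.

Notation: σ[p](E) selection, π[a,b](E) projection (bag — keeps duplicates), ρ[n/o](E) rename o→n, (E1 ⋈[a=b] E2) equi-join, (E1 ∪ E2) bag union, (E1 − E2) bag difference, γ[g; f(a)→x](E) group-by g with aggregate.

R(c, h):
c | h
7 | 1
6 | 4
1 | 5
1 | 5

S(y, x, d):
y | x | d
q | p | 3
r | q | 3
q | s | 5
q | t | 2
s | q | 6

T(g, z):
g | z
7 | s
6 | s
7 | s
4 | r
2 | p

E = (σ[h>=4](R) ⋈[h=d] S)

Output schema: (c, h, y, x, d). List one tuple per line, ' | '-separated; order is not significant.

Row counts bottom-up:
  R → 4
  σ[h>=4](R) → 3
  S → 5
  (σ[h>=4](R) ⋈[h=d] S) → 2

== RESULT ==
c | h | y | x | d
1 | 5 | q | s | 5
1 | 5 | q | s | 5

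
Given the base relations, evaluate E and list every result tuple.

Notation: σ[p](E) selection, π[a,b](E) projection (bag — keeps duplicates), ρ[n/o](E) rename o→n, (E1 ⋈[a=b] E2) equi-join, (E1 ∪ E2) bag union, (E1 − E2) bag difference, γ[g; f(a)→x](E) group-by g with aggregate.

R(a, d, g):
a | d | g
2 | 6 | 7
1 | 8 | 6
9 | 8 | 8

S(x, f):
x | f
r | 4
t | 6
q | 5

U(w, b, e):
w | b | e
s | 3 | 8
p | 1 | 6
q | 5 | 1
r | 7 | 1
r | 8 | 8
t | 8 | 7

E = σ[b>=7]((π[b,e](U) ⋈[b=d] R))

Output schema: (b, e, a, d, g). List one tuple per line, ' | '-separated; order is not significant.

Subexpression sizes:
  U → 6
  π[b,e](U) → 6
  R → 3
  (π[b,e](U) ⋈[b=d] R) → 4
  σ[b>=7]((π[b,e](U) ⋈[b=d] R)) → 4

== RESULT ==
b | e | a | d | g
8 | 7 | 1 | 8 | 6
8 | 7 | 9 | 8 | 8
8 | 8 | 1 | 8 | 6
8 | 8 | 9 | 8 | 8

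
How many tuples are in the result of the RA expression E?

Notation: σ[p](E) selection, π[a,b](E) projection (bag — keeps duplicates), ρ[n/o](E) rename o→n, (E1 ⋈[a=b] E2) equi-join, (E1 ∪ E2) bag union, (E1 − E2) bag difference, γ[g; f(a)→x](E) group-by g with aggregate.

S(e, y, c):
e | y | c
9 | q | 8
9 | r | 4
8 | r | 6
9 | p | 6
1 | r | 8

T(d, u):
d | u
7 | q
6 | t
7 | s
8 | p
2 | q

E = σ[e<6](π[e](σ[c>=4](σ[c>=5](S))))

Stepwise |·|:
  S → 5
  σ[c>=5](S) → 4
  σ[c>=4](σ[c>=5](S)) → 4
  π[e](σ[c>=4](σ[c>=5](S))) → 4
  σ[e<6](π[e](σ[c>=4](σ[c>=5](S)))) → 1

|E| = 1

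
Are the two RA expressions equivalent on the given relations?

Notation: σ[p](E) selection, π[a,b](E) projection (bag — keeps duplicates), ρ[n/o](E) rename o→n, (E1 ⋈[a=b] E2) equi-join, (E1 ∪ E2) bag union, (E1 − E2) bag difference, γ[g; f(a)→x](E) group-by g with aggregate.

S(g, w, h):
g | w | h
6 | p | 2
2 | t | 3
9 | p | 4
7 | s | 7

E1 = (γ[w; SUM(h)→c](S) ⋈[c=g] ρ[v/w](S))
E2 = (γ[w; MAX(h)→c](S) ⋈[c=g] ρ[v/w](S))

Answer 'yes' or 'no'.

E1 subexpression sizes:
  S → 4
  γ[w; SUM(h)→c](S) → 3
  S → 4
  ρ[v/w](S) → 4
  (γ[w; SUM(h)→c](S) ⋈[c=g] ρ[v/w](S)) → 2
E2 subexpression sizes:
  S → 4
  γ[w; MAX(h)→c](S) → 3
  S → 4
  ρ[v/w](S) → 4
  (γ[w; MAX(h)→c](S) ⋈[c=g] ρ[v/w](S)) → 1

E1 result:
w | c | g | v | h
p | 6 | 6 | p | 2
s | 7 | 7 | s | 7
E2 result:
w | c | g | v | h
s | 7 | 7 | s | 7
Witness: ('p', 6, 6, 'p', 2) appears 1× in E1 but 0× in E2.

no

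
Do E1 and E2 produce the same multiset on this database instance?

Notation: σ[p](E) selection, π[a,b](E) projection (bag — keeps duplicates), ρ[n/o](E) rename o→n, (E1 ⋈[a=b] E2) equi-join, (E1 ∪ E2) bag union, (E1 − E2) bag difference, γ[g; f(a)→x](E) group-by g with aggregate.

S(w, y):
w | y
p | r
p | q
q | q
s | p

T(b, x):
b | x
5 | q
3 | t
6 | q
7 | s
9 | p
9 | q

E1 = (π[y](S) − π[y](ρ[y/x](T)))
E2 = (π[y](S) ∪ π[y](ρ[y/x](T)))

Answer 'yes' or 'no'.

E1 row counts bottom-up:
  S → 4
  π[y](S) → 4
  T → 6
  ρ[y/x](T) → 6
  π[y](ρ[y/x](T)) → 6
  (π[y](S) − π[y](ρ[y/x](T))) → 1
E2 row counts bottom-up:
  S → 4
  π[y](S) → 4
  T → 6
  ρ[y/x](T) → 6
  π[y](ρ[y/x](T)) → 6
  (π[y](S) ∪ π[y](ρ[y/x](T))) → 10

E1 result:
y
r
E2 result:
y
p
p
q
q
q
q
q
r
s
t
Witness: ('t',) appears 0× in E1 but 1× in E2.

no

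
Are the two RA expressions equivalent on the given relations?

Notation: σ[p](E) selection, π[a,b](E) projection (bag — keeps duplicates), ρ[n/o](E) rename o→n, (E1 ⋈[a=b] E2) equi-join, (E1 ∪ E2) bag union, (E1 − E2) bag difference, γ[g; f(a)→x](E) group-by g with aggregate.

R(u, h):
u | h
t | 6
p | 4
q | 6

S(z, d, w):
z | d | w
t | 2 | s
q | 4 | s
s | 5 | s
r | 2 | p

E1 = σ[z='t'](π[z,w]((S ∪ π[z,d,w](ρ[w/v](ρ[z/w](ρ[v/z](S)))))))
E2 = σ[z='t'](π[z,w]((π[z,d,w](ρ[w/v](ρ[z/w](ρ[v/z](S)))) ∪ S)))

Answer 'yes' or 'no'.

E1 stepwise |·|:
  S → 4
  S → 4
  ρ[v/z](S) → 4
  ρ[z/w](ρ[v/z](S)) → 4
  ρ[w/v](ρ[z/w](ρ[v/z](S))) → 4
  π[z,d,w](ρ[w/v](ρ[z/w](ρ[v/z](S)))) → 4
  (S ∪ π[z,d,w](ρ[w/v](ρ[z/w](ρ[v/z](S))))) → 8
  π[z,w]((S ∪ π[z,d,w](ρ[w/v](ρ[z/w](ρ[v/z](S)))))) → 8
  σ[z='t'](π[z,w]((S ∪ π[z,d,w](ρ[w/v](ρ[z/w](ρ[v/z](S))))))) → 1
E2 stepwise |·|:
  S → 4
  ρ[v/z](S) → 4
  ρ[z/w](ρ[v/z](S)) → 4
  ρ[w/v](ρ[z/w](ρ[v/z](S))) → 4
  π[z,d,w](ρ[w/v](ρ[z/w](ρ[v/z](S)))) → 4
  S → 4
  (π[z,d,w](ρ[w/v](ρ[z/w](ρ[v/z](S)))) ∪ S) → 8
  π[z,w]((π[z,d,w](ρ[w/v](ρ[z/w](ρ[v/z](S)))) ∪ S)) → 8
  σ[z='t'](π[z,w]((π[z,d,w](ρ[w/v](ρ[z/w](ρ[v/z](S)))) ∪ S))) → 1

E1 and E2 produce the same multiset:
z | w
t | s

yes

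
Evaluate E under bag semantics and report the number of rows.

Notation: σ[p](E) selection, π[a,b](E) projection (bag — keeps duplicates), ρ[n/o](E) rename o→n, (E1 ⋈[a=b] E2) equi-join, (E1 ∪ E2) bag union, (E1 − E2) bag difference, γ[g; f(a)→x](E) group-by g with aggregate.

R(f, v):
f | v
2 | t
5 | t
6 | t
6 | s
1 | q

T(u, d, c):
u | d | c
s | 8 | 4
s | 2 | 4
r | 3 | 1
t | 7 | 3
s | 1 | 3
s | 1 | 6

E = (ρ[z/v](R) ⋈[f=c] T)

Per-node cardinality:
  R → 5
  ρ[z/v](R) → 5
  T → 6
  (ρ[z/v](R) ⋈[f=c] T) → 3

|E| = 3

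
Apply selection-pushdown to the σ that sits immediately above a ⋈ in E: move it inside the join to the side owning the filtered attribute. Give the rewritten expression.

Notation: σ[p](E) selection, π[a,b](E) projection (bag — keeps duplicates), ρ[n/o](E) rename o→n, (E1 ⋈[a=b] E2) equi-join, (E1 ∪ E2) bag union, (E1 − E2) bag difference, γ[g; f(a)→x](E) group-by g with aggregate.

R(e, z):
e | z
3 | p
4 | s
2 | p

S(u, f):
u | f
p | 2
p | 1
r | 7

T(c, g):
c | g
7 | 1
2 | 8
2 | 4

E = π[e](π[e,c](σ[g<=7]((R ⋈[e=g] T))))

σ filters on g, owned by the right side.
E' = π[e](π[e,c]((R ⋈[e=g] σ[g<=7](T))))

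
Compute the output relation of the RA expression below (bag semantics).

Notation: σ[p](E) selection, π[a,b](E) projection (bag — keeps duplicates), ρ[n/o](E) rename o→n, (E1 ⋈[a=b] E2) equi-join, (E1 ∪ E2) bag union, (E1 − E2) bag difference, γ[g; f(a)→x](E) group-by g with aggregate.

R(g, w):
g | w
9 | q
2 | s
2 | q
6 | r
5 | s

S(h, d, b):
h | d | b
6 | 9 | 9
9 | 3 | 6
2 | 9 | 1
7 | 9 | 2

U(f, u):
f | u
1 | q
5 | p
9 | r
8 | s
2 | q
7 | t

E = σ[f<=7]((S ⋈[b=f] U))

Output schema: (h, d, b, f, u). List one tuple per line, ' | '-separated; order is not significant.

Subexpression sizes:
  S → 4
  U → 6
  (S ⋈[b=f] U) → 3
  σ[f<=7]((S ⋈[b=f] U)) → 2

== RESULT ==
h | d | b | f | u
2 | 9 | 1 | 1 | q
7 | 9 | 2 | 2 | q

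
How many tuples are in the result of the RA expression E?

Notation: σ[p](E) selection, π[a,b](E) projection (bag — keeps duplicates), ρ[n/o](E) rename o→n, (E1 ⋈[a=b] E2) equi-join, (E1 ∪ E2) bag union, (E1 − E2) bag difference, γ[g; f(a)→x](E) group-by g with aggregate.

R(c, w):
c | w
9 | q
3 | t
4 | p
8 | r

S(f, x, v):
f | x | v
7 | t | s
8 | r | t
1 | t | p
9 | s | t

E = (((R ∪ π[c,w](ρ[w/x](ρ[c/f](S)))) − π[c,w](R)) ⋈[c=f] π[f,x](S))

Per-node cardinality:
  R → 4
  S → 4
  ρ[c/f](S) → 4
  ρ[w/x](ρ[c/f](S)) → 4
  π[c,w](ρ[w/x](ρ[c/f](S))) → 4
  (R ∪ π[c,w](ρ[w/x](ρ[c/f](S)))) → 8
  R → 4
  π[c,w](R) → 4
  ((R ∪ π[c,w](ρ[w/x](ρ[c/f](S)))) − π[c,w](R)) → 4
  S → 4
  π[f,x](S) → 4
  (((R ∪ π[c,w](ρ[w/x](ρ[c/f](S)))) − π[c,w](R)) ⋈[c=f] π[f,x](S)) → 4

|E| = 4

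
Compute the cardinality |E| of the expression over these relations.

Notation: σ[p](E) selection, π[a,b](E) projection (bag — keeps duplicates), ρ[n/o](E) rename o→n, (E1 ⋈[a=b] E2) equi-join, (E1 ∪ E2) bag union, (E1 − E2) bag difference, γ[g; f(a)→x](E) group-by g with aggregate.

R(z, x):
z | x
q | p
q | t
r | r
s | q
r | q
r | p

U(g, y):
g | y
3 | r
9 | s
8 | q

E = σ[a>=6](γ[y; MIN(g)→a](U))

Stepwise |·|:
  U → 3
  γ[y; MIN(g)→a](U) → 3
  σ[a>=6](γ[y; MIN(g)→a](U)) → 2

|E| = 2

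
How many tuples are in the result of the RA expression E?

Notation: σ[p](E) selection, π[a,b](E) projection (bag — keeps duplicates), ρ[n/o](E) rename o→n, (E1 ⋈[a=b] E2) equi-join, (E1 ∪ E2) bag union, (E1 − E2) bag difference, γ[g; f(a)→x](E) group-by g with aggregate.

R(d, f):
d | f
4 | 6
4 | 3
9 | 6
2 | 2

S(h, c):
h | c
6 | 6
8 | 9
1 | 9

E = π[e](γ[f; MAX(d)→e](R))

Subexpression sizes:
  R → 4
  γ[f; MAX(d)→e](R) → 3
  π[e](γ[f; MAX(d)→e](R)) → 3

|E| = 3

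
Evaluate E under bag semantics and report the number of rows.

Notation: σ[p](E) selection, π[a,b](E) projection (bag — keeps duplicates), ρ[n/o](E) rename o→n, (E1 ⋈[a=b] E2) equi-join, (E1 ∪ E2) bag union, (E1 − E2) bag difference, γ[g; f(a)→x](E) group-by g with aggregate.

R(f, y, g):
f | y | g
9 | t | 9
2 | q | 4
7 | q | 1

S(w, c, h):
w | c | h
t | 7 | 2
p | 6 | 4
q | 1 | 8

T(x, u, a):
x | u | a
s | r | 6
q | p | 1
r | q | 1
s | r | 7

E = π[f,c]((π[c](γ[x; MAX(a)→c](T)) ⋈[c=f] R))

Row counts bottom-up:
  T → 4
  γ[x; MAX(a)→c](T) → 3
  π[c](γ[x; MAX(a)→c](T)) → 3
  R → 3
  (π[c](γ[x; MAX(a)→c](T)) ⋈[c=f] R) → 1
  π[f,c]((π[c](γ[x; MAX(a)→c](T)) ⋈[c=f] R)) → 1

|E| = 1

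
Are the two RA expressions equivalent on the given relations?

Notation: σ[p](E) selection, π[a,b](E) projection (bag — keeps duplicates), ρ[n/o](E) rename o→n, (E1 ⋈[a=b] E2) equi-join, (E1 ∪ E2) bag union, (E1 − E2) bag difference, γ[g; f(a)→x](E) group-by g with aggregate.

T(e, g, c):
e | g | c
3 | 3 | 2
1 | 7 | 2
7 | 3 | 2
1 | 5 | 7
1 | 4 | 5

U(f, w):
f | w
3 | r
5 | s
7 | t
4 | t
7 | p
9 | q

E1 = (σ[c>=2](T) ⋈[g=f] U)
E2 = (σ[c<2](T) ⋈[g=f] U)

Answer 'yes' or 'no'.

E1 per-node cardinality:
  T → 5
  σ[c>=2](T) → 5
  U → 6
  (σ[c>=2](T) ⋈[g=f] U) → 6
E2 per-node cardinality:
  T → 5
  σ[c<2](T) → 0
  U → 6
  (σ[c<2](T) ⋈[g=f] U) → 0

E1 result:
e | g | c | f | w
1 | 4 | 5 | 4 | t
1 | 5 | 7 | 5 | s
1 | 7 | 2 | 7 | p
1 | 7 | 2 | 7 | t
3 | 3 | 2 | 3 | r
7 | 3 | 2 | 3 | r
E2 result:
e | g | c | f | w
(0 rows)
Witness: (3, 3, 2, 3, 'r') appears 1× in E1 but 0× in E2.

no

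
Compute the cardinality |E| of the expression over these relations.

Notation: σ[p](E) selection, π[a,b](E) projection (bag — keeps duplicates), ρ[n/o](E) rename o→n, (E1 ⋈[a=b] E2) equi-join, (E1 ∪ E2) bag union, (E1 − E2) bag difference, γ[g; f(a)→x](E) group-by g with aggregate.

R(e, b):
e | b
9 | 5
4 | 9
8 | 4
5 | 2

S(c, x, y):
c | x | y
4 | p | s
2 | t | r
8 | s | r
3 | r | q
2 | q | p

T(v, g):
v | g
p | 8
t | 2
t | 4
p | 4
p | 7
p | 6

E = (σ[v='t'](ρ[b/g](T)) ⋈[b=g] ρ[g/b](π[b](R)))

Stepwise |·|:
  T → 6
  ρ[b/g](T) → 6
  σ[v='t'](ρ[b/g](T)) → 2
  R → 4
  π[b](R) → 4
  ρ[g/b](π[b](R)) → 4
  (σ[v='t'](ρ[b/g](T)) ⋈[b=g] ρ[g/b](π[b](R))) → 2

|E| = 2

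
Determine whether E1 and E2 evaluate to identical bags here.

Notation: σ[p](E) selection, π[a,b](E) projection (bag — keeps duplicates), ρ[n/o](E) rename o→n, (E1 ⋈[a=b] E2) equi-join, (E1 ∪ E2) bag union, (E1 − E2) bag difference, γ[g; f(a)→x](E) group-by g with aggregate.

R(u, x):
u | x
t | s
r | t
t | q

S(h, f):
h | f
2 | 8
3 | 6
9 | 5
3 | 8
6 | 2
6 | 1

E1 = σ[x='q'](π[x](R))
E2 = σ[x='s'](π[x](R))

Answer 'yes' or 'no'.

E1 subexpression sizes:
  R → 3
  π[x](R) → 3
  σ[x='q'](π[x](R)) → 1
E2 subexpression sizes:
  R → 3
  π[x](R) → 3
  σ[x='s'](π[x](R)) → 1

E1 result:
x
q
E2 result:
x
s
Witness: ('q',) appears 1× in E1 but 0× in E2.

no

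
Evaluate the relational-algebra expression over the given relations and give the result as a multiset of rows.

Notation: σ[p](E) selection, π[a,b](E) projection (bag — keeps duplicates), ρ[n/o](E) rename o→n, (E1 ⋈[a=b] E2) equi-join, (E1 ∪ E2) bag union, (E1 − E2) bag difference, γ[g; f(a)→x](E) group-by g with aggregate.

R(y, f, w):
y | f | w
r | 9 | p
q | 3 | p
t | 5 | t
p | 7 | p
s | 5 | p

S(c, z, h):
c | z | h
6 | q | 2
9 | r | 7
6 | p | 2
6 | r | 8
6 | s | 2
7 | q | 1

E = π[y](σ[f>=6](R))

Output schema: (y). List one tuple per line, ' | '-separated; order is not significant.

Subexpression sizes:
  R → 5
  σ[f>=6](R) → 2
  π[y](σ[f>=6](R)) → 2

== RESULT ==
y
p
r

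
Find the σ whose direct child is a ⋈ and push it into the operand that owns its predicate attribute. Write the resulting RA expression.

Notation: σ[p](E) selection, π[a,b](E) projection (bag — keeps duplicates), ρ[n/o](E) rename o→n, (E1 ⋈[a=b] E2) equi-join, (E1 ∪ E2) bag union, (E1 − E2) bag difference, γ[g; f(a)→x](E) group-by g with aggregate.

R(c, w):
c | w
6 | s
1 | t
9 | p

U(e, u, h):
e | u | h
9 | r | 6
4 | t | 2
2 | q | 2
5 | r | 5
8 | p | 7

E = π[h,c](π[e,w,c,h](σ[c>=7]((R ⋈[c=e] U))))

σ filters on c, owned by the left side.
E' = π[h,c](π[e,w,c,h]((σ[c>=7](R) ⋈[c=e] U)))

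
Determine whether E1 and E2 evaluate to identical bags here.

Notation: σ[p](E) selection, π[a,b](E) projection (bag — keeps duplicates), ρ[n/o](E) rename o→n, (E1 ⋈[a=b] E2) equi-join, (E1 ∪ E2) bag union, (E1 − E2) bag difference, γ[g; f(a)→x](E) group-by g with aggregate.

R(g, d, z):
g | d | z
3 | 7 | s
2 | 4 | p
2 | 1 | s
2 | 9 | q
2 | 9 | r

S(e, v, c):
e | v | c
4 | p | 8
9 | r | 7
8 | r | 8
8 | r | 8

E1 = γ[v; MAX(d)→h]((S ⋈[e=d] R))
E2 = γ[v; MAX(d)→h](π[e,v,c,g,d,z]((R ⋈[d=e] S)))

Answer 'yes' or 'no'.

E1 per-node cardinality:
  S → 4
  R → 5
  (S ⋈[e=d] R) → 3
  γ[v; MAX(d)→h]((S ⋈[e=d] R)) → 2
E2 per-node cardinality:
  R → 5
  S → 4
  (R ⋈[d=e] S) → 3
  π[e,v,c,g,d,z]((R ⋈[d=e] S)) → 3
  γ[v; MAX(d)→h](π[e,v,c,g,d,z]((R ⋈[d=e] S))) → 2

E1 and E2 produce the same multiset:
v | h
p | 4
r | 9

yes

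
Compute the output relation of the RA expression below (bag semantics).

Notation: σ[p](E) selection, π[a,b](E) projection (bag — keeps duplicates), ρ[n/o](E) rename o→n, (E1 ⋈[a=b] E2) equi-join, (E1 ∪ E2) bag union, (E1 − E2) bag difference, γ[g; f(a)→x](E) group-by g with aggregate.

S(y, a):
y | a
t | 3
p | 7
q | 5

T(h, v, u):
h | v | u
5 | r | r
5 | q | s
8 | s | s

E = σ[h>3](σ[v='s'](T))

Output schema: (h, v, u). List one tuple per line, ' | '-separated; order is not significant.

Row counts bottom-up:
  T → 3
  σ[v='s'](T) → 1
  σ[h>3](σ[v='s'](T)) → 1

== RESULT ==
h | v | u
8 | s | s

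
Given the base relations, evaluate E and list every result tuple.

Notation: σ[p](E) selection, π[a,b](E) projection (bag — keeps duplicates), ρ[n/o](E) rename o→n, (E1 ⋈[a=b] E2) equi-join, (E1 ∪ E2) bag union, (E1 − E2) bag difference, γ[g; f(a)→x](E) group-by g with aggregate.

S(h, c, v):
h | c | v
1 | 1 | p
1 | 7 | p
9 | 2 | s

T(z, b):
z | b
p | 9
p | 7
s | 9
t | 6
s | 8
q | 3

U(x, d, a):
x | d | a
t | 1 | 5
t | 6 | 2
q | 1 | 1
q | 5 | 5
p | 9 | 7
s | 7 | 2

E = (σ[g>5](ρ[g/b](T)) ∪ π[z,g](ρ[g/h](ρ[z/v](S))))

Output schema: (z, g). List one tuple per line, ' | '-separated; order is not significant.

Stepwise |·|:
  T → 6
  ρ[g/b](T) → 6
  σ[g>5](ρ[g/b](T)) → 5
  S → 3
  ρ[z/v](S) → 3
  ρ[g/h](ρ[z/v](S)) → 3
  π[z,g](ρ[g/h](ρ[z/v](S))) → 3
  (σ[g>5](ρ[g/b](T)) ∪ π[z,g](ρ[g/h](ρ[z/v](S)))) → 8

== RESULT ==
z | g
p | 1
p | 1
p | 7
p | 9
s | 8
s | 9
s | 9
t | 6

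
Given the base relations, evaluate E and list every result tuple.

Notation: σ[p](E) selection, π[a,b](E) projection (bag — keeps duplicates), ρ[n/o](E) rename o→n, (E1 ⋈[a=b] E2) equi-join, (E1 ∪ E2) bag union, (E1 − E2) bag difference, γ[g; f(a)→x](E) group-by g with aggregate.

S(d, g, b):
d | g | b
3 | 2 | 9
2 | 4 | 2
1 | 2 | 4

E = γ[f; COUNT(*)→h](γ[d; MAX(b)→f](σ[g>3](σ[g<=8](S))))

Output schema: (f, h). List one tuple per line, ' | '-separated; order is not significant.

Per-node cardinality:
  S → 3
  σ[g<=8](S) → 3
  σ[g>3](σ[g<=8](S)) → 1
  γ[d; MAX(b)→f](σ[g>3](σ[g<=8](S))) → 1
  γ[f; COUNT(*)→h](γ[d; MAX(b)→f](σ[g>3](σ[g<=8](S)))) → 1

== RESULT ==
f | h
2 | 1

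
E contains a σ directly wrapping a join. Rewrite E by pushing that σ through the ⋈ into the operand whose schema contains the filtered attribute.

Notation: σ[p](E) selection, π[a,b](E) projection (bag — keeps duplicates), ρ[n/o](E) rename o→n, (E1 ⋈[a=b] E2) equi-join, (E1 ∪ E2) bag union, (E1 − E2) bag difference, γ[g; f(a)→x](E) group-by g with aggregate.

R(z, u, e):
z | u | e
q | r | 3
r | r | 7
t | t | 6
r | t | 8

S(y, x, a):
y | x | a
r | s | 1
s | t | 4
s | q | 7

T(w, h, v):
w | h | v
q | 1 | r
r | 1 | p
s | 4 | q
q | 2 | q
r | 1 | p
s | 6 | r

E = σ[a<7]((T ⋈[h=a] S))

σ filters on a, owned by the right side.
E' = (T ⋈[h=a] σ[a<7](S))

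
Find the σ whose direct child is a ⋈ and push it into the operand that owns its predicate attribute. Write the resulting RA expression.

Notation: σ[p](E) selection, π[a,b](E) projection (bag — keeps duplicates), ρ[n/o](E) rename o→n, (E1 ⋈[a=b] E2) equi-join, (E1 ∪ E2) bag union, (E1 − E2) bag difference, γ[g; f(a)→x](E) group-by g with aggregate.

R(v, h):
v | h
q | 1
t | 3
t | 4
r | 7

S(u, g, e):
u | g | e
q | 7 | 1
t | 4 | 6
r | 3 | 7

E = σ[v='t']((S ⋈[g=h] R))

σ filters on v, owned by the right side.
E' = (S ⋈[g=h] σ[v='t'](R))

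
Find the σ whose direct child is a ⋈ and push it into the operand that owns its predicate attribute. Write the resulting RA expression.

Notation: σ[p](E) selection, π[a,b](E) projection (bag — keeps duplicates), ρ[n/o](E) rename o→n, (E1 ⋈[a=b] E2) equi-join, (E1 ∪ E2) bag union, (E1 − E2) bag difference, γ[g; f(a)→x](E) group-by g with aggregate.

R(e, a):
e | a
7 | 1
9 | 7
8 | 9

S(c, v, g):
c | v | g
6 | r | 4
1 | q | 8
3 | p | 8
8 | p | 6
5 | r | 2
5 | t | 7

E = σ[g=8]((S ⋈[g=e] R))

σ filters on g, owned by the left side.
E' = (σ[g=8](S) ⋈[g=e] R)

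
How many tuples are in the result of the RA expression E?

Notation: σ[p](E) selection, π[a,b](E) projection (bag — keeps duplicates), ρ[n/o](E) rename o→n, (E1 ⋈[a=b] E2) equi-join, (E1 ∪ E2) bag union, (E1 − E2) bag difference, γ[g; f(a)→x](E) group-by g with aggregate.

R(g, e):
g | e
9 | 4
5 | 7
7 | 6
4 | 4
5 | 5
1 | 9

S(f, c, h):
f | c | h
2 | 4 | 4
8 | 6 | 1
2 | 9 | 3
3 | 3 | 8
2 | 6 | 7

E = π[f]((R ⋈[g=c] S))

Row counts bottom-up:
  R → 6
  S → 5
  (R ⋈[g=c] S) → 2
  π[f]((R ⋈[g=c] S)) → 2

|E| = 2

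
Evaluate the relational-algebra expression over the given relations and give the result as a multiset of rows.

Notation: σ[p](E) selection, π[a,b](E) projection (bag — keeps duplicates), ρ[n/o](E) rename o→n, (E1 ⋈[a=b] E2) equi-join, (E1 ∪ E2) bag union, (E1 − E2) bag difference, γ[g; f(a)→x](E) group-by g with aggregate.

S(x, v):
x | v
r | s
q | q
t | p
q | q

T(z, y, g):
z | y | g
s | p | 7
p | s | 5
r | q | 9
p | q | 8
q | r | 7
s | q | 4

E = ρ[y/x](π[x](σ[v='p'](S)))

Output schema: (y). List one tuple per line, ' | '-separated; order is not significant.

Row counts bottom-up:
  S → 4
  σ[v='p'](S) → 1
  π[x](σ[v='p'](S)) → 1
  ρ[y/x](π[x](σ[v='p'](S))) → 1

== RESULT ==
y
t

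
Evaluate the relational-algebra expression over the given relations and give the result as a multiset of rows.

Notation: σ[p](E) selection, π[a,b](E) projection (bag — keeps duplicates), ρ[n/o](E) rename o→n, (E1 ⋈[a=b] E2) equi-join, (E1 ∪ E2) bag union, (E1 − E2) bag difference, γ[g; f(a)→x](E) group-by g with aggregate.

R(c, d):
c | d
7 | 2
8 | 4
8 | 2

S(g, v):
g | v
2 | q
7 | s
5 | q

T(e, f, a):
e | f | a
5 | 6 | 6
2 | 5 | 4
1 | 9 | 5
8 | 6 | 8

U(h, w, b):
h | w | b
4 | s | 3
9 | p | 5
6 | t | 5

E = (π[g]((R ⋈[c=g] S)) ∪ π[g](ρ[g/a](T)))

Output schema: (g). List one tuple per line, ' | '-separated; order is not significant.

Subexpression sizes:
  R → 3
  S → 3
  (R ⋈[c=g] S) → 1
  π[g]((R ⋈[c=g] S)) → 1
  T → 4
  ρ[g/a](T) → 4
  π[g](ρ[g/a](T)) → 4
  (π[g]((R ⋈[c=g] S)) ∪ π[g](ρ[g/a](T))) → 5

== RESULT ==
g
4
5
6
7
8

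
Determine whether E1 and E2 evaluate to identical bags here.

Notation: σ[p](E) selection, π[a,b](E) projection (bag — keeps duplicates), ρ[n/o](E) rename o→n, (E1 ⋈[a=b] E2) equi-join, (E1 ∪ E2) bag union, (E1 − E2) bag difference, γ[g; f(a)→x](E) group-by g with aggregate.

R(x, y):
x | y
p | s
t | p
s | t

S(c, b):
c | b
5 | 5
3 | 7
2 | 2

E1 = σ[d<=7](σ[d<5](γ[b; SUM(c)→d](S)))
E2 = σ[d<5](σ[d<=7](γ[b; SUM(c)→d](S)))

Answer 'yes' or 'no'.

E1 row counts bottom-up:
  S → 3
  γ[b; SUM(c)→d](S) → 3
  σ[d<5](γ[b; SUM(c)→d](S)) → 2
  σ[d<=7](σ[d<5](γ[b; SUM(c)→d](S))) → 2
E2 row counts bottom-up:
  S → 3
  γ[b; SUM(c)→d](S) → 3
  σ[d<=7](γ[b; SUM(c)→d](S)) → 3
  σ[d<5](σ[d<=7](γ[b; SUM(c)→d](S))) → 2

E1 and E2 produce the same multiset:
b | d
2 | 2
7 | 3

yes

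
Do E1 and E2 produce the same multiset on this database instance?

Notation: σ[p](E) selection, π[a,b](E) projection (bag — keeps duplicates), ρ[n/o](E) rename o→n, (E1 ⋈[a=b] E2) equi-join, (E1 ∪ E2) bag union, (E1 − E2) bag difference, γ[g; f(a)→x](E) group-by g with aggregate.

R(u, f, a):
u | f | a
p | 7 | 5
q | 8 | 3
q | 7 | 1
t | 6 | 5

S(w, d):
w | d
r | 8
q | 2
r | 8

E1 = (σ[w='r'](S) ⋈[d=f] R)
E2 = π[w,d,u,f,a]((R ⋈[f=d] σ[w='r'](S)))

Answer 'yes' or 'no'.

E1 row counts bottom-up:
  S → 3
  σ[w='r'](S) → 2
  R → 4
  (σ[w='r'](S) ⋈[d=f] R) → 2
E2 row counts bottom-up:
  R → 4
  S → 3
  σ[w='r'](S) → 2
  (R ⋈[f=d] σ[w='r'](S)) → 2
  π[w,d,u,f,a]((R ⋈[f=d] σ[w='r'](S))) → 2

E1 and E2 produce the same multiset:
w | d | u | f | a
r | 8 | q | 8 | 3
r | 8 | q | 8 | 3

yes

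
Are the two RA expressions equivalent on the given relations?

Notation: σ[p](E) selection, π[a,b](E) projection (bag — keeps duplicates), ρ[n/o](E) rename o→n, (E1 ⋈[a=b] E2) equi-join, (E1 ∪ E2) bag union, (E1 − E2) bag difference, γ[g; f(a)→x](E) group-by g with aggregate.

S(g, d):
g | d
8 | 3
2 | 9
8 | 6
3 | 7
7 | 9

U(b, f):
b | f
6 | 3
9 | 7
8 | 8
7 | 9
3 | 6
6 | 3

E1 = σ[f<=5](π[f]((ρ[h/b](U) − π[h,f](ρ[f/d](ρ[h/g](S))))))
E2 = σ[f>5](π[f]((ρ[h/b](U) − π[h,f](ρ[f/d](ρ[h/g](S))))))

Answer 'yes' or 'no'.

E1 stepwise |·|:
  U → 6
  ρ[h/b](U) → 6
  S → 5
  ρ[h/g](S) → 5
  ρ[f/d](ρ[h/g](S)) → 5
  π[h,f](ρ[f/d](ρ[h/g](S))) → 5
  (ρ[h/b](U) − π[h,f](ρ[f/d](ρ[h/g](S)))) → 5
  π[f]((ρ[h/b](U) − π[h,f](ρ[f/d](ρ[h/g](S))))) → 5
  σ[f<=5](π[f]((ρ[h/b](U) − π[h,f](ρ[f/d](ρ[h/g](S)))))) → 2
E2 stepwise |·|:
  U → 6
  ρ[h/b](U) → 6
  S → 5
  ρ[h/g](S) → 5
  ρ[f/d](ρ[h/g](S)) → 5
  π[h,f](ρ[f/d](ρ[h/g](S))) → 5
  (ρ[h/b](U) − π[h,f](ρ[f/d](ρ[h/g](S)))) → 5
  π[f]((ρ[h/b](U) − π[h,f](ρ[f/d](ρ[h/g](S))))) → 5
  σ[f>5](π[f]((ρ[h/b](U) − π[h,f](ρ[f/d](ρ[h/g](S)))))) → 3

E1 result:
f
3
3
E2 result:
f
6
7
8
Witness: (6,) appears 0× in E1 but 1× in E2.

no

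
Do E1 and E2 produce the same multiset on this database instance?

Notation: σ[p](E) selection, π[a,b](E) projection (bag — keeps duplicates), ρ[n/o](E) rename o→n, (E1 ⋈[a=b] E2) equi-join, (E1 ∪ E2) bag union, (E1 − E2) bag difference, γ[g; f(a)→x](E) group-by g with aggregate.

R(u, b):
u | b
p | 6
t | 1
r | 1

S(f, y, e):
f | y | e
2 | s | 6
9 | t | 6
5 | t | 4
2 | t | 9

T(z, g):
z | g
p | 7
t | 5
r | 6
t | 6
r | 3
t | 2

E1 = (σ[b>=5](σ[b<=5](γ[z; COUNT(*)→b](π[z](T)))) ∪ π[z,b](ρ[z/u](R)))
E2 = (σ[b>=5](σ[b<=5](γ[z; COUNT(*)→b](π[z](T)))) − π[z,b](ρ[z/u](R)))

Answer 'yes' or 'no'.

E1 row counts bottom-up:
  T → 6
  π[z](T) → 6
  γ[z; COUNT(*)→b](π[z](T)) → 3
  σ[b<=5](γ[z; COUNT(*)→b](π[z](T))) → 3
  σ[b>=5](σ[b<=5](γ[z; COUNT(*)→b](π[z](T)))) → 0
  R → 3
  ρ[z/u](R) → 3
  π[z,b](ρ[z/u](R)) → 3
  (σ[b>=5](σ[b<=5](γ[z; COUNT(*)→b](π[z](T)))) ∪ π[z,b](ρ[z/u](R))) → 3
E2 row counts bottom-up:
  T → 6
  π[z](T) → 6
  γ[z; COUNT(*)→b](π[z](T)) → 3
  σ[b<=5](γ[z; COUNT(*)→b](π[z](T))) → 3
  σ[b>=5](σ[b<=5](γ[z; COUNT(*)→b](π[z](T)))) → 0
  R → 3
  ρ[z/u](R) → 3
  π[z,b](ρ[z/u](R)) → 3
  (σ[b>=5](σ[b<=5](γ[z; COUNT(*)→b](π[z](T)))) − π[z,b](ρ[z/u](R))) → 0

E1 result:
z | b
p | 6
r | 1
t | 1
E2 result:
z | b
(0 rows)
Witness: ('r', 1) appears 1× in E1 but 0× in E2.

no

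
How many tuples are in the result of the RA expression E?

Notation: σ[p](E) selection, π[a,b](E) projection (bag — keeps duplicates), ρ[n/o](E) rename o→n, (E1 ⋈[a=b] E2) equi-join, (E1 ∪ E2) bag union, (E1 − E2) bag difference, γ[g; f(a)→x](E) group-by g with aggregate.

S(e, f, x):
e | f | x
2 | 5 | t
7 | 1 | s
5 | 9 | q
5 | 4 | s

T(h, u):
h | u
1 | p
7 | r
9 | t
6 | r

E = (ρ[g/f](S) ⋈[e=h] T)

Stepwise |·|:
  S → 4
  ρ[g/f](S) → 4
  T → 4
  (ρ[g/f](S) ⋈[e=h] T) → 1

|E| = 1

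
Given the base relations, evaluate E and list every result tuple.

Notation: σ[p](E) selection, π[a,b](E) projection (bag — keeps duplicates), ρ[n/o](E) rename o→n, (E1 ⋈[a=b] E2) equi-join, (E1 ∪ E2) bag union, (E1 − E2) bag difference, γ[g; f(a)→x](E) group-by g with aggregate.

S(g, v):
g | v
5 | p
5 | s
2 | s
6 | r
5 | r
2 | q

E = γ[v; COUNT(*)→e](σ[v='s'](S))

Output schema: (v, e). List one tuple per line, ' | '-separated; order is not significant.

Row counts bottom-up:
  S → 6
  σ[v='s'](S) → 2
  γ[v; COUNT(*)→e](σ[v='s'](S)) → 1

== RESULT ==
v | e
s | 2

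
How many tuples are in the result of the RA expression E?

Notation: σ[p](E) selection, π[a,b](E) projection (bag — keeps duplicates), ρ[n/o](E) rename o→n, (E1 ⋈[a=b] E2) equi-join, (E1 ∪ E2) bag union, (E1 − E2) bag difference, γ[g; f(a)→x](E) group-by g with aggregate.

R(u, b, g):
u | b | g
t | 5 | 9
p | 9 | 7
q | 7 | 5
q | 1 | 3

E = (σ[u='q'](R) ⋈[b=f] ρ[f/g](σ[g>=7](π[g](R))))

Stepwise |·|:
  R → 4
  σ[u='q'](R) → 2
  R → 4
  π[g](R) → 4
  σ[g>=7](π[g](R)) → 2
  ρ[f/g](σ[g>=7](π[g](R))) → 2
  (σ[u='q'](R) ⋈[b=f] ρ[f/g](σ[g>=7](π[g](R)))) → 1

|E| = 1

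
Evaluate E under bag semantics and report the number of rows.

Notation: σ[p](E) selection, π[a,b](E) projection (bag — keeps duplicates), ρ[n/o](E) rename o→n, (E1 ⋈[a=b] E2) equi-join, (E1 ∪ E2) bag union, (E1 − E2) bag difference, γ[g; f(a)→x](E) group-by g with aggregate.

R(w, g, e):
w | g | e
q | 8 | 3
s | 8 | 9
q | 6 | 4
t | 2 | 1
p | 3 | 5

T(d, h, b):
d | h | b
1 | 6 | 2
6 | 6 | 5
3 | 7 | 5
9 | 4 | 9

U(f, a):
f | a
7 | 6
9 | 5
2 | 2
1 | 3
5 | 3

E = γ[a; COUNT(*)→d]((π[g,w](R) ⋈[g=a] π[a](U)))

Row counts bottom-up:
  R → 5
  π[g,w](R) → 5
  U → 5
  π[a](U) → 5
  (π[g,w](R) ⋈[g=a] π[a](U)) → 4
  γ[a; COUNT(*)→d]((π[g,w](R) ⋈[g=a] π[a](U))) → 3

|E| = 3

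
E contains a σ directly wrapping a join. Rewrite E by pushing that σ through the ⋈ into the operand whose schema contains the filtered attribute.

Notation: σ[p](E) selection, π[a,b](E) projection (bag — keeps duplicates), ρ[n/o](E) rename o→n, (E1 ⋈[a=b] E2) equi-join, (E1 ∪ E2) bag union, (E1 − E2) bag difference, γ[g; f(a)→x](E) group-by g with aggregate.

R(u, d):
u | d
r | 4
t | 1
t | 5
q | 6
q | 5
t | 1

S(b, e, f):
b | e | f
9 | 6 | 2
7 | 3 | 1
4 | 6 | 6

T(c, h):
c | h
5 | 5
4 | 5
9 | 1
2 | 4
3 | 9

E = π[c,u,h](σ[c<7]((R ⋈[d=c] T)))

σ filters on c, owned by the right side.
E' = π[c,u,h]((R ⋈[d=c] σ[c<7](T)))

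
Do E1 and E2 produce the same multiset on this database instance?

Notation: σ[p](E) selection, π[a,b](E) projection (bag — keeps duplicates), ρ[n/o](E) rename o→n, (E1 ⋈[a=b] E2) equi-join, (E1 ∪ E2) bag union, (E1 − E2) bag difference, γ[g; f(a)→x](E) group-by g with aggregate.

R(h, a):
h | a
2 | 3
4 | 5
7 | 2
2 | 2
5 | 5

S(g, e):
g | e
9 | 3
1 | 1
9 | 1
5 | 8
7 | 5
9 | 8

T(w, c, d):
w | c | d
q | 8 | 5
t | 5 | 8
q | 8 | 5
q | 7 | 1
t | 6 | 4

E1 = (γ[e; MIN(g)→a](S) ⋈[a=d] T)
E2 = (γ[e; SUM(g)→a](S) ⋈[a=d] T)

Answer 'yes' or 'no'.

E1 row counts bottom-up:
  S → 6
  γ[e; MIN(g)→a](S) → 4
  T → 5
  (γ[e; MIN(g)→a](S) ⋈[a=d] T) → 3
E2 row counts bottom-up:
  S → 6
  γ[e; SUM(g)→a](S) → 4
  T → 5
  (γ[e; SUM(g)→a](S) ⋈[a=d] T) → 0

E1 result:
e | a | w | c | d
1 | 1 | q | 7 | 1
8 | 5 | q | 8 | 5
8 | 5 | q | 8 | 5
E2 result:
e | a | w | c | d
(0 rows)
Witness: (8, 5, 'q', 8, 5) appears 2× in E1 but 0× in E2.

no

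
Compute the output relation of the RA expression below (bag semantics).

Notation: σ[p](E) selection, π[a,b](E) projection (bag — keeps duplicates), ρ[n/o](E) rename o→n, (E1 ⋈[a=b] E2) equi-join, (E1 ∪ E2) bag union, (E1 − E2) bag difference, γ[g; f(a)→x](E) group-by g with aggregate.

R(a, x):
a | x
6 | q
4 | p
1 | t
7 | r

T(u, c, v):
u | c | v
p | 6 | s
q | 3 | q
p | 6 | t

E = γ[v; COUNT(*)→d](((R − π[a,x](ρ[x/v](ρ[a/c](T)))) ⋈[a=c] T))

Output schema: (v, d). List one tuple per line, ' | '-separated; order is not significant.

Stepwise |·|:
  R → 4
  T → 3
  ρ[a/c](T) → 3
  ρ[x/v](ρ[a/c](T)) → 3
  π[a,x](ρ[x/v](ρ[a/c](T))) → 3
  (R − π[a,x](ρ[x/v](ρ[a/c](T)))) → 4
  T → 3
  ((R − π[a,x](ρ[x/v](ρ[a/c](T)))) ⋈[a=c] T) → 2
  γ[v; COUNT(*)→d](((R − π[a,x](ρ[x/v](ρ[a/c](T)))) ⋈[a=c] T)) → 2

== RESULT ==
v | d
s | 1
t | 1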